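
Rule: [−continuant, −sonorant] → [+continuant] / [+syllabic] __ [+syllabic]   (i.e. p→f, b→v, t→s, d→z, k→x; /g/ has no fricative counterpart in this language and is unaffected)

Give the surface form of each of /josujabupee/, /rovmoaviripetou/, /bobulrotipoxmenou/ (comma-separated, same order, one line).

josujavufee, rovmoavirifesou, bovulrosifoxmenou

/josujabupee/: /b/ is a stop between vowels /a/ and /u/, so it spirantizes to the fricative [v]. /p/ is a stop between vowels /u/ and /e/, so it spirantizes to the fricative [f]. → [josujavufee].
/rovmoaviripetou/: /p/ is a stop between vowels /i/ and /e/, so it spirantizes to the fricative [f]. /t/ is a stop between vowels /e/ and /o/, so it spirantizes to the fricative [s]. → [rovmoavirifesou].
/bobulrotipoxmenou/: /b/ is a stop between vowels /o/ and /u/, so it spirantizes to the fricative [v]. /t/ is a stop between vowels /o/ and /i/, so it spirantizes to the fricative [s]. /p/ is a stop between vowels /i/ and /o/, so it spirantizes to the fricative [f]. → [bovulrosifoxmenou].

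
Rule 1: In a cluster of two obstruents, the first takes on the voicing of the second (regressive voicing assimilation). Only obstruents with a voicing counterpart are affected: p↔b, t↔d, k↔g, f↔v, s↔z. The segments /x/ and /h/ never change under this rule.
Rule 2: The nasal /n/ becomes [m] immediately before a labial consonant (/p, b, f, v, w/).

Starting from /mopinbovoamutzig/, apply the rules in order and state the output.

Rule 1 (regressive voicing assimilation): /t/ precedes the voiced obstruent /z/, so it voices to [d] by assimilation. /mopinbovoamutzig/ → mopinbovoamudzig.
Rule 2 (nasal place assimilation): /n/ precedes the labial consonant /b/, so it assimilates in place to [m]. /mopinbovoamudzig/ → mopimbovoamudzig.

mopimbovoamudzig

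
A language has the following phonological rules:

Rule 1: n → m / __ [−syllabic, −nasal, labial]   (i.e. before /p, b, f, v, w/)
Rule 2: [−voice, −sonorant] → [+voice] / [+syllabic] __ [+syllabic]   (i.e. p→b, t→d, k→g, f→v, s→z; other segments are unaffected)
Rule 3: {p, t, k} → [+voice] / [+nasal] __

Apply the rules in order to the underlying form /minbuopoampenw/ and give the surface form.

mimbuoboambemw

Rule 1 (nasal place assimilation): /n/ precedes the labial consonant /b/, so it assimilates in place to [m]. /n/ precedes the labial consonant /w/, so it assimilates in place to [m]. /minbuopoampenw/ → mimbuopoampemw.
Rule 2 (intervocalic voicing): /p/ is a voiceless obstruent between vowels /o/ and /o/, so it voices to [b]. /mimbuopoampemw/ → mimbuoboampemw.
Rule 3 (post-nasal voicing): /p/ is a voiceless stop immediately after the nasal /m/, so it voices to [b]. /mimbuoboampemw/ → mimbuoboambemw.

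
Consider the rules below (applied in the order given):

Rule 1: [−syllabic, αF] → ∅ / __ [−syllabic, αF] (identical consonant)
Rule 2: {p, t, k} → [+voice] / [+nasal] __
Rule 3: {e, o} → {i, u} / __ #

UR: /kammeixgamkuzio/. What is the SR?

Rule 1 (degemination): /mm/ is a geminate; the first /m/ deletes. /kammeixgamkuzio/ → kameixgamkuzio.
Rule 2 (post-nasal voicing): /k/ is a voiceless stop immediately after the nasal /m/, so it voices to [g]. /kameixgamkuzio/ → kameixgamguzio.
Rule 3 (final vowel raising): /o/ is a mid vowel in word-final position, so it raises to [u]. /kameixgamguzio/ → kameixgamguziu.

kameixgamguziu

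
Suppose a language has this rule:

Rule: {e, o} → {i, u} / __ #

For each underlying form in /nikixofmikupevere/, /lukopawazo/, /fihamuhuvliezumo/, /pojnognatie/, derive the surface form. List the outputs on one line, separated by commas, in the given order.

/nikixofmikupevere/: /e/ is a mid vowel in word-final position, so it raises to [i]. → [nikixofmikupeveri].
/lukopawazo/: /o/ is a mid vowel in word-final position, so it raises to [u]. → [lukopawazu].
/fihamuhuvliezumo/: /o/ is a mid vowel in word-final position, so it raises to [u]. → [fihamuhuvliezumu].
/pojnognatie/: /e/ is a mid vowel in word-final position, so it raises to [i]. → [pojnognatii].

nikixofmikupeveri, lukopawazu, fihamuhuvliezumu, pojnognatii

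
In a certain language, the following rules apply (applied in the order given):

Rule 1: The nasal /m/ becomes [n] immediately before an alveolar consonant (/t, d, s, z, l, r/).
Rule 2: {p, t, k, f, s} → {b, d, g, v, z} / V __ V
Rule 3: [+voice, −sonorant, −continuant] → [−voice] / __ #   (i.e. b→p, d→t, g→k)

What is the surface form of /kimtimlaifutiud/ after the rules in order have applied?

kintinlaivudiut

Rule 1 (nasal place assimilation): /m/ precedes the alveolar consonant /t/, so it assimilates in place to [n]. /m/ precedes the alveolar consonant /l/, so it assimilates in place to [n]. /kimtimlaifutiud/ → kintinlaifutiud.
Rule 2 (intervocalic voicing): /f/ is a voiceless obstruent between vowels /i/ and /u/, so it voices to [v]. /t/ is a voiceless obstruent between vowels /u/ and /i/, so it voices to [d]. /kintinlaifutiud/ → kintinlaivudiud.
Rule 3 (final devoicing): /d/ is a voiced stop in word-final position, so it devoices to [t]. /kintinlaivudiud/ → kintinlaivudiut.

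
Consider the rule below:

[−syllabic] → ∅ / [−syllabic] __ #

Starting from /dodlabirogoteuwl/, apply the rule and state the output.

dodlabirogoteuw

/l/ is the second consonant of a word-final cluster /wl/, so it deletes.
The other instances of /d/, /l/, /b/, /r/, /g/, /t/, /w/ do not occur in the required environment and remain unchanged.
Surface form: [dodlabirogoteuw].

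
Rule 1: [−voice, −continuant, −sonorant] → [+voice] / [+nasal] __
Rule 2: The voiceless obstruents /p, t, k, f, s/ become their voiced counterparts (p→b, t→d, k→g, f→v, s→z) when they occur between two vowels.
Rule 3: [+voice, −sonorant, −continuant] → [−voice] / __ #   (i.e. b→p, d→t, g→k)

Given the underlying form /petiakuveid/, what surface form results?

pediaguveit

Rule 1 (post-nasal voicing): no segment meets the environment; /petiakuveid/ is unchanged.
Rule 2 (intervocalic voicing): /t/ is a voiceless obstruent between vowels /e/ and /i/, so it voices to [d]. /k/ is a voiceless obstruent between vowels /a/ and /u/, so it voices to [g]. /petiakuveid/ → pediaguveid.
Rule 3 (final devoicing): /d/ is a voiced stop in word-final position, so it devoices to [t]. /pediaguveid/ → pediaguveit.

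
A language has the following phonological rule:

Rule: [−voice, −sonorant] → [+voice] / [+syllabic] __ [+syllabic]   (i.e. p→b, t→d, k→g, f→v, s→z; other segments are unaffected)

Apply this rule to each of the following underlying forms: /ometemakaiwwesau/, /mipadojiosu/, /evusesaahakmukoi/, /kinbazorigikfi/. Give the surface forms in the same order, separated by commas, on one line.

omedemagaiwwezau, mibadojiozu, evuzezaahakmugoi, kinbazorigikfi

/ometemakaiwwesau/: /t/ is a voiceless obstruent between vowels /e/ and /e/, so it voices to [d]. /k/ is a voiceless obstruent between vowels /a/ and /a/, so it voices to [g]. /s/ is a voiceless obstruent between vowels /e/ and /a/, so it voices to [z]. → [omedemagaiwwezau].
/mipadojiosu/: /p/ is a voiceless obstruent between vowels /i/ and /a/, so it voices to [b]. /s/ is a voiceless obstruent between vowels /o/ and /u/, so it voices to [z]. → [mibadojiozu].
/evusesaahakmukoi/: /s/ is a voiceless obstruent between vowels /u/ and /e/, so it voices to [z]. /s/ is a voiceless obstruent between vowels /e/ and /a/, so it voices to [z]. /k/ is a voiceless obstruent between vowels /u/ and /o/, so it voices to [g]. → [evuzezaahakmugoi].
/kinbazorigikfi/: the rule's environment is not met; surfaces unchanged as [kinbazorigikfi].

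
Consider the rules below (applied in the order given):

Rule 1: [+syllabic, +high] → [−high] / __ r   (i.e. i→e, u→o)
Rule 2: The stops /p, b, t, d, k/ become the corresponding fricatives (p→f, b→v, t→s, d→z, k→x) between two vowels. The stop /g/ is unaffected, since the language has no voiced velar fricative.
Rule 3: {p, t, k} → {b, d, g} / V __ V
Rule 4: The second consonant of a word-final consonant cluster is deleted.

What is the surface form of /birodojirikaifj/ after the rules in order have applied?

berozojerixaif

Rule 1 (pre-rhotic lowering): /i/ is a high vowel immediately before /r/, so it lowers to [e]. /i/ is a high vowel immediately before /r/, so it lowers to [e]. /birodojirikaifj/ → berodojerikaifj.
Rule 2 (intervocalic spirantization): /d/ is a stop between vowels /o/ and /o/, so it spirantizes to the fricative [z]. /k/ is a stop between vowels /i/ and /a/, so it spirantizes to the fricative [x]. /berodojerikaifj/ → berozojerixaifj.
Rule 3 (intervocalic voicing): no segment meets the environment; /berozojerixaifj/ is unchanged.
Rule 4 (final cluster simplification): /j/ is the second consonant of a word-final cluster /fj/, so it deletes. /berozojerixaifj/ → berozojerixaif.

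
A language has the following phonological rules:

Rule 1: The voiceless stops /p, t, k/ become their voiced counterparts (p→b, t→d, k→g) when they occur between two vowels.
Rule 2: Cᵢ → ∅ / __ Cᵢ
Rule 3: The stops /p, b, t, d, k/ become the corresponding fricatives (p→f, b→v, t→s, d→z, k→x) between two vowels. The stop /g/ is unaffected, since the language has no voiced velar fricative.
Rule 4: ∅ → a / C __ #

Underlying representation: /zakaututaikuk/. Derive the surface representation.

zagauzuzaiguka

Rule 1 (intervocalic voicing): /k/ is a voiceless stop between vowels /a/ and /a/, so it voices to [g]. /t/ is a voiceless stop between vowels /u/ and /u/, so it voices to [d]. /t/ is a voiceless stop between vowels /u/ and /a/, so it voices to [d]. /k/ is a voiceless stop between vowels /i/ and /u/, so it voices to [g]. /zakaututaikuk/ → zagaududaiguk.
Rule 2 (degemination): no segment meets the environment; /zagaududaiguk/ is unchanged.
Rule 3 (intervocalic spirantization): /d/ is a stop between vowels /u/ and /u/, so it spirantizes to the fricative [z]. /d/ is a stop between vowels /u/ and /a/, so it spirantizes to the fricative [z]. /zagaududaiguk/ → zagauzuzaiguk.
Rule 4 (final a-epenthesis): the form ends in the consonant /k/, so [a] is inserted word-finally. /zagauzuzaiguk/ → zagauzuzaiguka.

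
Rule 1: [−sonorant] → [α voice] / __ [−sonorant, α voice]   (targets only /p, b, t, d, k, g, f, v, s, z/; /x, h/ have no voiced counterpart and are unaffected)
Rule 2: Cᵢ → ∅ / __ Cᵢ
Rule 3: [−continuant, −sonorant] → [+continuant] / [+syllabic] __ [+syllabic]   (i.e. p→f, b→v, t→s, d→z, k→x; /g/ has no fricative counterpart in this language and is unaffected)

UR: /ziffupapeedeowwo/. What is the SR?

Rule 1 (regressive voicing assimilation): no segment meets the environment; /ziffupapeedeowwo/ is unchanged.
Rule 2 (degemination): /ff/ is a geminate; the first /f/ deletes. /ww/ is a geminate; the first /w/ deletes. /ziffupapeedeowwo/ → zifupapeedeowo.
Rule 3 (intervocalic spirantization): /p/ is a stop between vowels /u/ and /a/, so it spirantizes to the fricative [f]. /p/ is a stop between vowels /a/ and /e/, so it spirantizes to the fricative [f]. /d/ is a stop between vowels /e/ and /e/, so it spirantizes to the fricative [z]. /zifupapeedeowo/ → zifufafeezeowo.

zifufafeezeowo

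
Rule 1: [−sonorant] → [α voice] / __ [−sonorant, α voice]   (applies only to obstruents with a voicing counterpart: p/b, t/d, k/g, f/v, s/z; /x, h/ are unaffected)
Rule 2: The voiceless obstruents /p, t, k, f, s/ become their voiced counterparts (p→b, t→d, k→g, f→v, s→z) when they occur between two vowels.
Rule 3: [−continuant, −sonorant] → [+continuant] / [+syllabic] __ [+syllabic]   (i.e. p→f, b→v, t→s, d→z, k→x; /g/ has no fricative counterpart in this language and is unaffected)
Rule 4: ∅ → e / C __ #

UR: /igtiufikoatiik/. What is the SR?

Rule 1 (regressive voicing assimilation): /g/ precedes the voiceless obstruent /t/, so it devoices to [k] by assimilation. /igtiufikoatiik/ → iktiufikoatiik.
Rule 2 (intervocalic voicing): /f/ is a voiceless obstruent between vowels /u/ and /i/, so it voices to [v]. /k/ is a voiceless obstruent between vowels /i/ and /o/, so it voices to [g]. /t/ is a voiceless obstruent between vowels /a/ and /i/, so it voices to [d]. /iktiufikoatiik/ → iktiuvigoadiik.
Rule 3 (intervocalic spirantization): /d/ is a stop between vowels /a/ and /i/, so it spirantizes to the fricative [z]. /iktiuvigoadiik/ → iktiuvigoaziik.
Rule 4 (final e-epenthesis): the form ends in the consonant /k/, so [e] is inserted word-finally. /iktiuvigoaziik/ → iktiuvigoaziike.

iktiuvigoaziike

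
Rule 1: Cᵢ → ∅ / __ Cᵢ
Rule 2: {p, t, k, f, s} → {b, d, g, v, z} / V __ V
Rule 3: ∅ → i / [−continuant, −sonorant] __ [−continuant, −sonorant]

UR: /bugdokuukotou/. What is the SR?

Rule 1 (degemination): no segment meets the environment; /bugdokuukotou/ is unchanged.
Rule 2 (intervocalic voicing): /k/ is a voiceless obstruent between vowels /o/ and /u/, so it voices to [g]. /k/ is a voiceless obstruent between vowels /u/ and /o/, so it voices to [g]. /t/ is a voiceless obstruent between vowels /o/ and /o/, so it voices to [d]. /bugdokuukotou/ → bugdoguugodou.
Rule 3 (stop-cluster i-epenthesis): /g/ and /d/ form a stop–stop cluster, so [i] is inserted between them. /bugdoguugodou/ → bugidoguugodou.

bugidoguugodou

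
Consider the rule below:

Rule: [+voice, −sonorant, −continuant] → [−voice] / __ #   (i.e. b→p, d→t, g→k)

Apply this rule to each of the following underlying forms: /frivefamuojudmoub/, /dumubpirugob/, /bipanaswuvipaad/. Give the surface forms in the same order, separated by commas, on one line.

frivefamuojudmoup, dumubpirugop, bipanaswuvipaat

/frivefamuojudmoub/: /b/ is a voiced stop in word-final position, so it devoices to [p]. → [frivefamuojudmoup].
/dumubpirugob/: /b/ is a voiced stop in word-final position, so it devoices to [p]. → [dumubpirugop].
/bipanaswuvipaad/: /d/ is a voiced stop in word-final position, so it devoices to [t]. → [bipanaswuvipaat].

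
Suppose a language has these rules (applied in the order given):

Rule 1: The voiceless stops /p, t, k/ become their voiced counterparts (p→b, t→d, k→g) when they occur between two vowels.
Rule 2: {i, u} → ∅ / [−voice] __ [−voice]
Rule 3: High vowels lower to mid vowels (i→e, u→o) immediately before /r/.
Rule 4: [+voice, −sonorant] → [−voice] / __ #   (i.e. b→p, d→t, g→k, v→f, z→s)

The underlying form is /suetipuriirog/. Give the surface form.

Rule 1 (intervocalic voicing): /t/ is a voiceless stop between vowels /e/ and /i/, so it voices to [d]. /p/ is a voiceless stop between vowels /i/ and /u/, so it voices to [b]. /suetipuriirog/ → suediburiirog.
Rule 2 (high vowel syncope): no segment meets the environment; /suediburiirog/ is unchanged.
Rule 3 (pre-rhotic lowering): /u/ is a high vowel immediately before /r/, so it lowers to [o]. /i/ is a high vowel immediately before /r/, so it lowers to [e]. /suediburiirog/ → suediborierog.
Rule 4 (final devoicing): /g/ is a voiced obstruent in word-final position, so it devoices to [k]. /suediborierog/ → suediborierok.

suediborierok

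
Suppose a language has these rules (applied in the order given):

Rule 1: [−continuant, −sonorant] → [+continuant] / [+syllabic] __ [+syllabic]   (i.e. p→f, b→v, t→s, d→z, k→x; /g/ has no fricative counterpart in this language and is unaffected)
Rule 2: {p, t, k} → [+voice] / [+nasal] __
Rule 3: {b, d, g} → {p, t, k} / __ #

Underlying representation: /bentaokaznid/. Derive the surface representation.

bendaoxaznit

Rule 1 (intervocalic spirantization): /k/ is a stop between vowels /o/ and /a/, so it spirantizes to the fricative [x]. /bentaokaznid/ → bentaoxaznid.
Rule 2 (post-nasal voicing): /t/ is a voiceless stop immediately after the nasal /n/, so it voices to [d]. /bentaoxaznid/ → bendaoxaznid.
Rule 3 (final devoicing): /d/ is a voiced stop in word-final position, so it devoices to [t]. /bendaoxaznid/ → bendaoxaznit.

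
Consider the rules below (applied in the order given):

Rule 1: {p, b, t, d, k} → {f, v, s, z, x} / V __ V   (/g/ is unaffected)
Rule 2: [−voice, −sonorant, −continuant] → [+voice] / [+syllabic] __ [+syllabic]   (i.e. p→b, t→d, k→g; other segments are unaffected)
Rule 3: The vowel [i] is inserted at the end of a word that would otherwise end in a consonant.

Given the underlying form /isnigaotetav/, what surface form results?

Rule 1 (intervocalic spirantization): /t/ is a stop between vowels /o/ and /e/, so it spirantizes to the fricative [s]. /t/ is a stop between vowels /e/ and /a/, so it spirantizes to the fricative [s]. /isnigaotetav/ → isnigaosesav.
Rule 2 (intervocalic voicing): no segment meets the environment; /isnigaosesav/ is unchanged.
Rule 3 (final i-epenthesis): the form ends in the consonant /v/, so [i] is inserted word-finally. /isnigaosesav/ → isnigaosesavi.

isnigaosesavi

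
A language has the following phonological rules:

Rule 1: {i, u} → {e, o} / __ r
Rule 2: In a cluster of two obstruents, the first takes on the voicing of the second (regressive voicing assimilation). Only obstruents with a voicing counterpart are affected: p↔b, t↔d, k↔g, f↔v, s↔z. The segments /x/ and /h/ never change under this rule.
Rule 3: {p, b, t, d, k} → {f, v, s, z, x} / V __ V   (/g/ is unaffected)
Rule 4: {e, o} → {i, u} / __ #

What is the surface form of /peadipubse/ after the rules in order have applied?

Rule 1 (pre-rhotic lowering): no segment meets the environment; /peadipubse/ is unchanged.
Rule 2 (regressive voicing assimilation): /b/ precedes the voiceless obstruent /s/, so it devoices to [p] by assimilation. /peadipubse/ → peadipupse.
Rule 3 (intervocalic spirantization): /d/ is a stop between vowels /a/ and /i/, so it spirantizes to the fricative [z]. /p/ is a stop between vowels /i/ and /u/, so it spirantizes to the fricative [f]. /peadipupse/ → peazifupse.
Rule 4 (final vowel raising): /e/ is a mid vowel in word-final position, so it raises to [i]. /peazifupse/ → peazifupsi.

peazifupsi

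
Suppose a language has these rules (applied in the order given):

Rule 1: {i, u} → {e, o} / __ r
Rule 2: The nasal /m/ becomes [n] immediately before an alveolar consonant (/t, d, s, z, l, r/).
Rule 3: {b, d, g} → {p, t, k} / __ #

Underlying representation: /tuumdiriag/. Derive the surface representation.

Rule 1 (pre-rhotic lowering): /i/ is a high vowel immediately before /r/, so it lowers to [e]. /tuumdiriag/ → tuumderiag.
Rule 2 (nasal place assimilation): /m/ precedes the alveolar consonant /d/, so it assimilates in place to [n]. /tuumderiag/ → tuunderiag.
Rule 3 (final devoicing): /g/ is a voiced stop in word-final position, so it devoices to [k]. /tuunderiag/ → tuunderiak.

tuunderiak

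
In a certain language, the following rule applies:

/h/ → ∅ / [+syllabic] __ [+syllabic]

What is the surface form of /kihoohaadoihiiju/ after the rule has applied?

/h/ occurs between vowels /i/ and /o/, so it deletes.
/h/ occurs between vowels /o/ and /a/, so it deletes.
/h/ occurs between vowels /i/ and /i/, so it deletes.
Surface form: [kiooaadoiiiju].

kiooaadoiiiju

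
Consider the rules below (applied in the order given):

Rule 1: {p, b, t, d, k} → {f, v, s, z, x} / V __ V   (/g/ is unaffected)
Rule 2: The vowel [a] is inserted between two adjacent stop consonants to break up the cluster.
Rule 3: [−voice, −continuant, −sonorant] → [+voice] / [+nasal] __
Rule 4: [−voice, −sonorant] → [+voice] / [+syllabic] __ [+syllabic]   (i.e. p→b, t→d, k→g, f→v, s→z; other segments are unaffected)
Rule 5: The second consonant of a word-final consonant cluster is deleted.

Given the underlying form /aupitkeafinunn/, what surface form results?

auvidageavinun

Rule 1 (intervocalic spirantization): /p/ is a stop between vowels /u/ and /i/, so it spirantizes to the fricative [f]. /aupitkeafinunn/ → aufitkeafinunn.
Rule 2 (stop-cluster a-epenthesis): /t/ and /k/ form a stop–stop cluster, so [a] is inserted between them. /aufitkeafinunn/ → aufitakeafinunn.
Rule 3 (post-nasal voicing): no segment meets the environment; /aufitakeafinunn/ is unchanged.
Rule 4 (intervocalic voicing): /f/ is a voiceless obstruent between vowels /u/ and /i/, so it voices to [v]. /t/ is a voiceless obstruent between vowels /i/ and /a/, so it voices to [d]. /k/ is a voiceless obstruent between vowels /a/ and /e/, so it voices to [g]. /f/ is a voiceless obstruent between vowels /a/ and /i/, so it voices to [v]. /aufitakeafinunn/ → auvidageavinunn.
Rule 5 (final cluster simplification): /n/ is the second consonant of a word-final cluster /nn/, so it deletes. /auvidageavinunn/ → auvidageavinun.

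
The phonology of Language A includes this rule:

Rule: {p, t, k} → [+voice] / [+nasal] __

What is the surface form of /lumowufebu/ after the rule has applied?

lumowufebu

No segment of /lumowufebu/ meets the structural description of the rule, so the form surfaces unchanged.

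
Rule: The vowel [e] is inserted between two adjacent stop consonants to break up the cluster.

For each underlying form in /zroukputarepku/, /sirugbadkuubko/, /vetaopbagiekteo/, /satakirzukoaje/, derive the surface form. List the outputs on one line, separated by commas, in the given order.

/zroukputarepku/: /k/ and /p/ form a stop–stop cluster, so [e] is inserted between them. /p/ and /k/ form a stop–stop cluster, so [e] is inserted between them. → [zroukeputarepeku].
/sirugbadkuubko/: /g/ and /b/ form a stop–stop cluster, so [e] is inserted between them. /d/ and /k/ form a stop–stop cluster, so [e] is inserted between them. /b/ and /k/ form a stop–stop cluster, so [e] is inserted between them. → [sirugebadekuubeko].
/vetaopbagiekteo/: /p/ and /b/ form a stop–stop cluster, so [e] is inserted between them. /k/ and /t/ form a stop–stop cluster, so [e] is inserted between them. → [vetaopebagieketeo].
/satakirzukoaje/: the rule's environment is not met; surfaces unchanged as [satakirzukoaje].

zroukeputarepeku, sirugebadekuubeko, vetaopebagieketeo, satakirzukoaje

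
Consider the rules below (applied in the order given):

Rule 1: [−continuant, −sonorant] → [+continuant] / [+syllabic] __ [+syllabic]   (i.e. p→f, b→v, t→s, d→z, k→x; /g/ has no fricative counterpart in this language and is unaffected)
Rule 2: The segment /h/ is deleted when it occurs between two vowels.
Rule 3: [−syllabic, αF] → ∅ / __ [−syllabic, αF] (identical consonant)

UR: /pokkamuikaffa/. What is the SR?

Rule 1 (intervocalic spirantization): /k/ is a stop between vowels /i/ and /a/, so it spirantizes to the fricative [x]. /pokkamuikaffa/ → pokkamuixaffa.
Rule 2 (intervocalic h-deletion): no segment meets the environment; /pokkamuixaffa/ is unchanged.
Rule 3 (degemination): /kk/ is a geminate; the first /k/ deletes. /ff/ is a geminate; the first /f/ deletes. /pokkamuixaffa/ → pokamuixafa.

pokamuixafa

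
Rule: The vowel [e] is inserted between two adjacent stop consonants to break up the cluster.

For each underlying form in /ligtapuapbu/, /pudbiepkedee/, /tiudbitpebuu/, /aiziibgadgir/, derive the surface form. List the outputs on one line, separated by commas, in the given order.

ligetapuapebu, pudebiepekedee, tiudebitepebuu, aiziibegadegir

/ligtapuapbu/: /g/ and /t/ form a stop–stop cluster, so [e] is inserted between them. /p/ and /b/ form a stop–stop cluster, so [e] is inserted between them. → [ligetapuapebu].
/pudbiepkedee/: /d/ and /b/ form a stop–stop cluster, so [e] is inserted between them. /p/ and /k/ form a stop–stop cluster, so [e] is inserted between them. → [pudebiepekedee].
/tiudbitpebuu/: /d/ and /b/ form a stop–stop cluster, so [e] is inserted between them. /t/ and /p/ form a stop–stop cluster, so [e] is inserted between them. → [tiudebitepebuu].
/aiziibgadgir/: /b/ and /g/ form a stop–stop cluster, so [e] is inserted between them. /d/ and /g/ form a stop–stop cluster, so [e] is inserted between them. → [aiziibegadegir].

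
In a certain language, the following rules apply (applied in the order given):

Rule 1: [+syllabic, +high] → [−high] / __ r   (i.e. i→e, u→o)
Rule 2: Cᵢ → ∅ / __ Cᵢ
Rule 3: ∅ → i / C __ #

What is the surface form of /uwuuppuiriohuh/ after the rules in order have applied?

Rule 1 (pre-rhotic lowering): /i/ is a high vowel immediately before /r/, so it lowers to [e]. /uwuuppuiriohuh/ → uwuuppueriohuh.
Rule 2 (degemination): /pp/ is a geminate; the first /p/ deletes. /uwuuppueriohuh/ → uwuupueriohuh.
Rule 3 (final i-epenthesis): the form ends in the consonant /h/, so [i] is inserted word-finally. /uwuupueriohuh/ → uwuupueriohuhi.

uwuupueriohuhi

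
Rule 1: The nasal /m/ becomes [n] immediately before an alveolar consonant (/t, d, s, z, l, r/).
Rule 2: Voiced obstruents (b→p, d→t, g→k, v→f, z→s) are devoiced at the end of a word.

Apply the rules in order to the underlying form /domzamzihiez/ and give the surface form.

Rule 1 (nasal place assimilation): /m/ precedes the alveolar consonant /z/, so it assimilates in place to [n]. /m/ precedes the alveolar consonant /z/, so it assimilates in place to [n]. /domzamzihiez/ → donzanzihiez.
Rule 2 (final devoicing): /z/ is a voiced obstruent in word-final position, so it devoices to [s]. /donzanzihiez/ → donzanzihies.

donzanzihies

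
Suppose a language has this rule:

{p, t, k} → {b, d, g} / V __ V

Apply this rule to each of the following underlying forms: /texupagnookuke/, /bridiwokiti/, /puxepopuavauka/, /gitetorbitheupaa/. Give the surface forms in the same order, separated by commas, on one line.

texubagnooguge, bridiwogidi, puxebobuavauga, gidedorbitheubaa

/texupagnookuke/: /p/ is a voiceless stop between vowels /u/ and /a/, so it voices to [b]. /k/ is a voiceless stop between vowels /o/ and /u/, so it voices to [g]. /k/ is a voiceless stop between vowels /u/ and /e/, so it voices to [g]. → [texubagnooguge].
/bridiwokiti/: /k/ is a voiceless stop between vowels /o/ and /i/, so it voices to [g]. /t/ is a voiceless stop between vowels /i/ and /i/, so it voices to [d]. → [bridiwogidi].
/puxepopuavauka/: /p/ is a voiceless stop between vowels /e/ and /o/, so it voices to [b]. /p/ is a voiceless stop between vowels /o/ and /u/, so it voices to [b]. /k/ is a voiceless stop between vowels /u/ and /a/, so it voices to [g]. → [puxebobuavauga].
/gitetorbitheupaa/: /t/ is a voiceless stop between vowels /i/ and /e/, so it voices to [d]. /t/ is a voiceless stop between vowels /e/ and /o/, so it voices to [d]. /p/ is a voiceless stop between vowels /u/ and /a/, so it voices to [b]. → [gidedorbitheubaa].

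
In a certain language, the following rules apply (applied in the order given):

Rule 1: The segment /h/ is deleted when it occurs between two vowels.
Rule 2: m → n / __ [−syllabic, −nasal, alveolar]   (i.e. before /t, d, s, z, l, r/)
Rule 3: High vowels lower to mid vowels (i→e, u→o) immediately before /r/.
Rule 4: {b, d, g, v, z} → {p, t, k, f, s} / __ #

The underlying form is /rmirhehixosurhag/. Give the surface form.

Rule 1 (intervocalic h-deletion): /h/ occurs between vowels /e/ and /i/, so it deletes. /rmirhehixosurhag/ → rmirheixosurhag.
Rule 2 (nasal place assimilation): no segment meets the environment; /rmirheixosurhag/ is unchanged.
Rule 3 (pre-rhotic lowering): /i/ is a high vowel immediately before /r/, so it lowers to [e]. /u/ is a high vowel immediately before /r/, so it lowers to [o]. /rmirheixosurhag/ → rmerheixosorhag.
Rule 4 (final devoicing): /g/ is a voiced obstruent in word-final position, so it devoices to [k]. /rmerheixosorhag/ → rmerheixosorhak.

rmerheixosorhak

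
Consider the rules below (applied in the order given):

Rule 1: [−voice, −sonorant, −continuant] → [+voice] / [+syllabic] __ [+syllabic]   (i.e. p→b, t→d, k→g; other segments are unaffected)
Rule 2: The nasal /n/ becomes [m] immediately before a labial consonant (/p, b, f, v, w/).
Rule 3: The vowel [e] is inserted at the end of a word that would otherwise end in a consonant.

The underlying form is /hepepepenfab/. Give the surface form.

Rule 1 (intervocalic voicing): /p/ is a voiceless stop between vowels /e/ and /e/, so it voices to [b]. /p/ is a voiceless stop between vowels /e/ and /e/, so it voices to [b]. /p/ is a voiceless stop between vowels /e/ and /e/, so it voices to [b]. /hepepepenfab/ → hebebebenfab.
Rule 2 (nasal place assimilation): /n/ precedes the labial consonant /f/, so it assimilates in place to [m]. /hebebebenfab/ → hebebebemfab.
Rule 3 (final e-epenthesis): the form ends in the consonant /b/, so [e] is inserted word-finally. /hebebebemfab/ → hebebebemfabe.

hebebebemfabe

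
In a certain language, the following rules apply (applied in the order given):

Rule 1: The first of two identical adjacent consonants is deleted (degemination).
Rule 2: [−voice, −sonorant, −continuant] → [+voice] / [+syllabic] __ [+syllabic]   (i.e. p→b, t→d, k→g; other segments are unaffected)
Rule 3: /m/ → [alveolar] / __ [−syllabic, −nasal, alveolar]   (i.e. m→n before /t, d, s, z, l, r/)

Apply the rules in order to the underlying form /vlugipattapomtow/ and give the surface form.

Rule 1 (degemination): /tt/ is a geminate; the first /t/ deletes. /vlugipattapomtow/ → vlugipatapomtow.
Rule 2 (intervocalic voicing): /p/ is a voiceless stop between vowels /i/ and /a/, so it voices to [b]. /t/ is a voiceless stop between vowels /a/ and /a/, so it voices to [d]. /p/ is a voiceless stop between vowels /a/ and /o/, so it voices to [b]. /vlugipatapomtow/ → vlugibadabomtow.
Rule 3 (nasal place assimilation): /m/ precedes the alveolar consonant /t/, so it assimilates in place to [n]. /vlugibadabomtow/ → vlugibadabontow.

vlugibadabontow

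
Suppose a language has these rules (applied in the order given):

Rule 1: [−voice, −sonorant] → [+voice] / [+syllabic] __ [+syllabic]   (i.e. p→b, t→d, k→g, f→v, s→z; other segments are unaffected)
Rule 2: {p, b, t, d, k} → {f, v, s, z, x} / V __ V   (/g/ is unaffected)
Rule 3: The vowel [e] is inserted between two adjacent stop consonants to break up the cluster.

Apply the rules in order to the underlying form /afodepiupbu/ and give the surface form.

Rule 1 (intervocalic voicing): /f/ is a voiceless obstruent between vowels /a/ and /o/, so it voices to [v]. /p/ is a voiceless obstruent between vowels /e/ and /i/, so it voices to [b]. /afodepiupbu/ → avodebiupbu.
Rule 2 (intervocalic spirantization): /d/ is a stop between vowels /o/ and /e/, so it spirantizes to the fricative [z]. /b/ is a stop between vowels /e/ and /i/, so it spirantizes to the fricative [v]. /avodebiupbu/ → avozeviupbu.
Rule 3 (stop-cluster e-epenthesis): /p/ and /b/ form a stop–stop cluster, so [e] is inserted between them. /avozeviupbu/ → avozeviupebu.

avozeviupebu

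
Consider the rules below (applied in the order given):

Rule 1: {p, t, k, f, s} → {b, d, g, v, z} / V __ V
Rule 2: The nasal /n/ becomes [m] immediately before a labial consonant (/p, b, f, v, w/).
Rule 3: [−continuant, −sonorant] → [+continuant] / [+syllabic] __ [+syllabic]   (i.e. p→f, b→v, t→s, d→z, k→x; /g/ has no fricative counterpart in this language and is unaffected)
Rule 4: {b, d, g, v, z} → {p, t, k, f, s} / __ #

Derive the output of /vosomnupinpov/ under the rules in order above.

Rule 1 (intervocalic voicing): /s/ is a voiceless obstruent between vowels /o/ and /o/, so it voices to [z]. /p/ is a voiceless obstruent between vowels /u/ and /i/, so it voices to [b]. /vosomnupinpov/ → vozomnubinpov.
Rule 2 (nasal place assimilation): /n/ precedes the labial consonant /p/, so it assimilates in place to [m]. /vozomnubinpov/ → vozomnubimpov.
Rule 3 (intervocalic spirantization): /b/ is a stop between vowels /u/ and /i/, so it spirantizes to the fricative [v]. /vozomnubimpov/ → vozomnuvimpov.
Rule 4 (final devoicing): /v/ is a voiced obstruent in word-final position, so it devoices to [f]. /vozomnuvimpov/ → vozomnuvimpof.

vozomnuvimpof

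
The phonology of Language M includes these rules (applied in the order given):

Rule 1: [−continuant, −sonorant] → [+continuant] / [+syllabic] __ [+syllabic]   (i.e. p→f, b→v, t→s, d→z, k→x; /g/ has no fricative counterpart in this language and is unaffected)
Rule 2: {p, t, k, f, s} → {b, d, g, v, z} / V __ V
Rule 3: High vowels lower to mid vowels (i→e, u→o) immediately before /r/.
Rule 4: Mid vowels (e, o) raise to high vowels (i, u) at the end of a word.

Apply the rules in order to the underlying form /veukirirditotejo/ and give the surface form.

Rule 1 (intervocalic spirantization): /k/ is a stop between vowels /u/ and /i/, so it spirantizes to the fricative [x]. /t/ is a stop between vowels /i/ and /o/, so it spirantizes to the fricative [s]. /t/ is a stop between vowels /o/ and /e/, so it spirantizes to the fricative [s]. /veukirirditotejo/ → veuxirirdisosejo.
Rule 2 (intervocalic voicing): /s/ is a voiceless obstruent between vowels /i/ and /o/, so it voices to [z]. /s/ is a voiceless obstruent between vowels /o/ and /e/, so it voices to [z]. /veuxirirdisosejo/ → veuxirirdizozejo.
Rule 3 (pre-rhotic lowering): /i/ is a high vowel immediately before /r/, so it lowers to [e]. /i/ is a high vowel immediately before /r/, so it lowers to [e]. /veuxirirdizozejo/ → veuxererdizozejo.
Rule 4 (final vowel raising): /o/ is a mid vowel in word-final position, so it raises to [u]. /veuxererdizozejo/ → veuxererdizozeju.

veuxererdizozeju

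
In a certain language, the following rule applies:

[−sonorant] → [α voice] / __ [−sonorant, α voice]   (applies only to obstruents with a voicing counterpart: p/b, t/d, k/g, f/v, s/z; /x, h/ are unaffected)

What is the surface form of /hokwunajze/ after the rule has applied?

No segment of /hokwunajze/ meets the structural description of the rule, so the form surfaces unchanged.

hokwunajze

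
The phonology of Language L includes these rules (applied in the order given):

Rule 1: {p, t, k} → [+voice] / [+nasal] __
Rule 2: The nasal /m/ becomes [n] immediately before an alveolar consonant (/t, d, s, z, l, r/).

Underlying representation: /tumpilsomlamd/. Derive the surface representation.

Rule 1 (post-nasal voicing): /p/ is a voiceless stop immediately after the nasal /m/, so it voices to [b]. /tumpilsomlamd/ → tumbilsomlamd.
Rule 2 (nasal place assimilation): /m/ precedes the alveolar consonant /l/, so it assimilates in place to [n]. /m/ precedes the alveolar consonant /d/, so it assimilates in place to [n]. /tumbilsomlamd/ → tumbilsonland.

tumbilsonland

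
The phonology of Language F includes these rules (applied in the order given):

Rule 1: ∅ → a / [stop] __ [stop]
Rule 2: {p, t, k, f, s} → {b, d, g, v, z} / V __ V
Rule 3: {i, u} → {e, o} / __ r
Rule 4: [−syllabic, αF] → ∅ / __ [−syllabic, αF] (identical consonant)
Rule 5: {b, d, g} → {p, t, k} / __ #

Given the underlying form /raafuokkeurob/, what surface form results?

raavuogageorop

Rule 1 (stop-cluster a-epenthesis): /k/ and /k/ form a stop–stop cluster, so [a] is inserted between them. /raafuokkeurob/ → raafuokakeurob.
Rule 2 (intervocalic voicing): /f/ is a voiceless obstruent between vowels /a/ and /u/, so it voices to [v]. /k/ is a voiceless obstruent between vowels /o/ and /a/, so it voices to [g]. /k/ is a voiceless obstruent between vowels /a/ and /e/, so it voices to [g]. /raafuokakeurob/ → raavuogageurob.
Rule 3 (pre-rhotic lowering): /u/ is a high vowel immediately before /r/, so it lowers to [o]. /raavuogageurob/ → raavuogageorob.
Rule 4 (degemination): no segment meets the environment; /raavuogageorob/ is unchanged.
Rule 5 (final devoicing): /b/ is a voiced stop in word-final position, so it devoices to [p]. /raavuogageorob/ → raavuogageorop.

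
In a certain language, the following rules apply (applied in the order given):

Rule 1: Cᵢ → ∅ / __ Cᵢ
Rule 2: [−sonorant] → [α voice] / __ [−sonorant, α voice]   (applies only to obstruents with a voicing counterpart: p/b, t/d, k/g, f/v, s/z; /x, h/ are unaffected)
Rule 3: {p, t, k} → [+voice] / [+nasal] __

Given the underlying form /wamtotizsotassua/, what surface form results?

wamdotissotasua

Rule 1 (degemination): /ss/ is a geminate; the first /s/ deletes. /wamtotizsotassua/ → wamtotizsotasua.
Rule 2 (regressive voicing assimilation): /z/ precedes the voiceless obstruent /s/, so it devoices to [s] by assimilation. /wamtotizsotasua/ → wamtotissotasua.
Rule 3 (post-nasal voicing): /t/ is a voiceless stop immediately after the nasal /m/, so it voices to [d]. /wamtotissotasua/ → wamdotissotasua.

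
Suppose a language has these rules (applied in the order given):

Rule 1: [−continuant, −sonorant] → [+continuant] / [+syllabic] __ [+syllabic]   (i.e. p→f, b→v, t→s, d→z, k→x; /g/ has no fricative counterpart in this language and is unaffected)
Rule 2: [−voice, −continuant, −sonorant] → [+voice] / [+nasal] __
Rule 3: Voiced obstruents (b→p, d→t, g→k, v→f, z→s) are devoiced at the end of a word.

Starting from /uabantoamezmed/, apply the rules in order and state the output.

Rule 1 (intervocalic spirantization): /b/ is a stop between vowels /a/ and /a/, so it spirantizes to the fricative [v]. /uabantoamezmed/ → uavantoamezmed.
Rule 2 (post-nasal voicing): /t/ is a voiceless stop immediately after the nasal /n/, so it voices to [d]. /uavantoamezmed/ → uavandoamezmed.
Rule 3 (final devoicing): /d/ is a voiced obstruent in word-final position, so it devoices to [t]. /uavandoamezmed/ → uavandoamezmet.

uavandoamezmet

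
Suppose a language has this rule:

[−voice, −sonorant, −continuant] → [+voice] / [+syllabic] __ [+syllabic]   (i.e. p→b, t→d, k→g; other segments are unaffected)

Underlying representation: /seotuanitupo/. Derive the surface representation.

seoduanidubo

/t/ is a voiceless stop between vowels /o/ and /u/, so it voices to [d].
/t/ is a voiceless stop between vowels /i/ and /u/, so it voices to [d].
/p/ is a voiceless stop between vowels /u/ and /o/, so it voices to [b].
Surface form: [seoduanidubo].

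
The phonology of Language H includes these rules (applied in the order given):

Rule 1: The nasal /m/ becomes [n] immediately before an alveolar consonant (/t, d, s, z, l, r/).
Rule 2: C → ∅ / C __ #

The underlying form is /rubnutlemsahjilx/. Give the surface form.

rubnutlensahjil

Rule 1 (nasal place assimilation): /m/ precedes the alveolar consonant /s/, so it assimilates in place to [n]. /rubnutlemsahjilx/ → rubnutlensahjilx.
Rule 2 (final cluster simplification): /x/ is the second consonant of a word-final cluster /lx/, so it deletes. /rubnutlensahjilx/ → rubnutlensahjil.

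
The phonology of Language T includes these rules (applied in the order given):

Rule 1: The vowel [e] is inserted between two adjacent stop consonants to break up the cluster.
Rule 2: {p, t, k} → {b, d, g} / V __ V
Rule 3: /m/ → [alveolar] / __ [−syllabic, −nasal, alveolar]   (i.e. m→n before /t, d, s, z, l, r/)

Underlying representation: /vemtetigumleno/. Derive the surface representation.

Rule 1 (stop-cluster e-epenthesis): no segment meets the environment; /vemtetigumleno/ is unchanged.
Rule 2 (intervocalic voicing): /t/ is a voiceless stop between vowels /e/ and /i/, so it voices to [d]. /vemtetigumleno/ → vemtedigumleno.
Rule 3 (nasal place assimilation): /m/ precedes the alveolar consonant /t/, so it assimilates in place to [n]. /m/ precedes the alveolar consonant /l/, so it assimilates in place to [n]. /vemtedigumleno/ → ventedigunleno.

ventedigunleno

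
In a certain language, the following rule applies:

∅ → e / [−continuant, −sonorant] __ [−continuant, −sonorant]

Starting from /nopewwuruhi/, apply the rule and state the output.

No segment of /nopewwuruhi/ meets the structural description of the rule, so the form surfaces unchanged.

nopewwuruhi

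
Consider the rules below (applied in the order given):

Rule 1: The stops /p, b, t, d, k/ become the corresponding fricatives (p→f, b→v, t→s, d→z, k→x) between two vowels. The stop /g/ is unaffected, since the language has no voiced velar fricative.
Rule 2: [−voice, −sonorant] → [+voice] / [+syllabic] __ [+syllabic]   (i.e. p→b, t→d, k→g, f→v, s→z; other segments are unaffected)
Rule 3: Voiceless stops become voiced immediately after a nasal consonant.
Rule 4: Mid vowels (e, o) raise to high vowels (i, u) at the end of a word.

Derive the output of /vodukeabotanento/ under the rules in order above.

vozuxeavozanendu

Rule 1 (intervocalic spirantization): /d/ is a stop between vowels /o/ and /u/, so it spirantizes to the fricative [z]. /k/ is a stop between vowels /u/ and /e/, so it spirantizes to the fricative [x]. /b/ is a stop between vowels /a/ and /o/, so it spirantizes to the fricative [v]. /t/ is a stop between vowels /o/ and /a/, so it spirantizes to the fricative [s]. /vodukeabotanento/ → vozuxeavosanento.
Rule 2 (intervocalic voicing): /s/ is a voiceless obstruent between vowels /o/ and /a/, so it voices to [z]. /vozuxeavosanento/ → vozuxeavozanento.
Rule 3 (post-nasal voicing): /t/ is a voiceless stop immediately after the nasal /n/, so it voices to [d]. /vozuxeavozanento/ → vozuxeavozanendo.
Rule 4 (final vowel raising): /o/ is a mid vowel in word-final position, so it raises to [u]. /vozuxeavozanendo/ → vozuxeavozanendu.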